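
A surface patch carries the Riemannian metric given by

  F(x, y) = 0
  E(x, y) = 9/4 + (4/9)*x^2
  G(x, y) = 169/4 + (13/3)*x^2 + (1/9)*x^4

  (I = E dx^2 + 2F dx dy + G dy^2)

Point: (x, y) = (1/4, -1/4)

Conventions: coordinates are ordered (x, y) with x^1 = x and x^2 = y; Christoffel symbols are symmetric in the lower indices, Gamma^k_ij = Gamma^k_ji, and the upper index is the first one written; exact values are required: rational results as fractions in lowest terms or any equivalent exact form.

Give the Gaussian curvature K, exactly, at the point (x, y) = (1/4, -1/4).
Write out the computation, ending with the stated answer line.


E = 41/18, F = 0, G = 97969/2304, EG - F^2 = 4016729/41472 at the point
E_x = 2/9, E_y = 0, F_x = 0, F_y = 0, G_x = 313/144, G_y = 0
E_yy = 0, F_xy = 0, G_xx = 35/4
By Brioschi, K is (det M1 - det M2) divided by (EG - F^2) squared.
M1 = [[-E_yy/2 + F_xy - G_xx/2, E_x/2, F_x - E_y/2], [F_y - G_x/2, E, F], [G_y/2, F, G]] = [[-35/8, 1/9, 0], [-313/288, 41/18, 0], [0, 0, 97969/2304]]; det M1 = -2499874973/5971968
M2 = [[0, E_y/2, G_x/2], [E_y/2, E, F], [G_x/2, F, G]] = [[0, 0, 313/288], [0, 41/18, 0], [313/288, 0, 97969/2304]]; det M2 = -4016729/1492992
det M1 - det M2 = -30664297/73728; K = -30664297/73728 / (4016729/41472)^2 = -23328/526153

Answer: K = -23328/526153


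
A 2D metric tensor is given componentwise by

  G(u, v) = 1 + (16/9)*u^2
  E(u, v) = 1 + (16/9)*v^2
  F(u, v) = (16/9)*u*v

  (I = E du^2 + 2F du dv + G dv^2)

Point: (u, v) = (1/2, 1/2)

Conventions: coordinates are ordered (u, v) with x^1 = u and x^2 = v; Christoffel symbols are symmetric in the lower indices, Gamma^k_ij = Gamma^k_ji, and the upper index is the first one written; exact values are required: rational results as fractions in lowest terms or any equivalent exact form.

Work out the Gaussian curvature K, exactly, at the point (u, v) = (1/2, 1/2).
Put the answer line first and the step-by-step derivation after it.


Answer: K = -144/289

E = 13/9, F = 4/9, G = 13/9, EG - F^2 = 17/9 at the point
E_u = 0, E_v = 16/9, F_u = 8/9, F_v = 8/9, G_u = 16/9, G_v = 0
E_vv = 32/9, F_uv = 16/9, G_uu = 32/9
Evaluate Brioschi's two determinant matrices M1, M2 and divide by (EG - F^2)^2.
M1 = [[-E_vv/2 + F_uv - G_uu/2, E_u/2, F_u - E_v/2], [F_v - G_u/2, E, F], [G_v/2, F, G]] = [[-16/9, 0, 0], [0, 13/9, 4/9], [0, 4/9, 13/9]]; det M1 = -272/81
M2 = [[0, E_v/2, G_u/2], [E_v/2, E, F], [G_u/2, F, G]] = [[0, 8/9, 8/9], [8/9, 13/9, 4/9], [8/9, 4/9, 13/9]]; det M2 = -128/81
det M1 - det M2 = -16/9; K = -16/9 / (17/9)^2 = -144/289


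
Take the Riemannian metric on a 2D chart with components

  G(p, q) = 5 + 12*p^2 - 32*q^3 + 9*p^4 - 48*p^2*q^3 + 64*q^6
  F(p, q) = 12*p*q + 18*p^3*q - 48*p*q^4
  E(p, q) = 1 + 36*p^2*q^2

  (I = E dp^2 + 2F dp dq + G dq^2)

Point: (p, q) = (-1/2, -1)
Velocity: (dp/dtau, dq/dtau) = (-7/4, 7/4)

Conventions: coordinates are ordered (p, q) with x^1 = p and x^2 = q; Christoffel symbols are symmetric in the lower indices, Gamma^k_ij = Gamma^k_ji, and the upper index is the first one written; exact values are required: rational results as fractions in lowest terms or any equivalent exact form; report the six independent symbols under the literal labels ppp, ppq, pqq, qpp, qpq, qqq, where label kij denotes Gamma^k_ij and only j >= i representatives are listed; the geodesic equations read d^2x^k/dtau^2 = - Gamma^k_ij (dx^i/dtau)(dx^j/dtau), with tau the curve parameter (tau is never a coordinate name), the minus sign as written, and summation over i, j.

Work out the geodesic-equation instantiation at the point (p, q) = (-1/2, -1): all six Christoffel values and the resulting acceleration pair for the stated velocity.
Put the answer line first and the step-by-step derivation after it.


Answer: Gamma_ppp = -288/2009, Gamma_ppq = -144/2009, Gamma_pqq = -1152/2009, Gamma_qpp = -1032/2009, Gamma_qpq = -516/2009, Gamma_qqq = -4128/2009; accelerations (d^2p/dtau^2, d^2q/dtau^2) = (72/41, 258/41)

E = 10, F = 129/4, G = 1865/16 at the point
E_p = -36, E_q = -18, F_p = -147/2, F_q = -417/4, G_p = -129/2, G_q = -516
EG - F^2 = 2009/16;  g^inv = (16/2009) * [[1865/16, -129/4], [-129/4, 10]]
first-kind symbols [ij,l] = (1/2)(d_i g_jl + d_j g_il - d_l g_ij): [pp,p] = E_p/2 = -18, [pp,q] = F_p - E_q/2 = -129/2, [pq,p] = E_q/2 = -9, [pq,q] = G_p/2 = -129/4, [qq,p] = F_q - G_p/2 = -72, [qq,q] = G_q/2 = -258
Gamma^p_ij = (G*[ij,p] - F*[ij,q])/(EG - F^2), Gamma^q_ij = (E*[ij,q] - F*[ij,p])/(EG - F^2)
Gamma_ppp = -288/2009, Gamma_ppq = -144/2009, Gamma_pqq = -1152/2009, Gamma_qpp = -1032/2009, Gamma_qpq = -516/2009, Gamma_qqq = -4128/2009
d^2p/dtau^2 = -(Gamma_ppp*(-7/4)^2 + 2*Gamma_ppq*(-7/4)*(7/4) + Gamma_pqq*(7/4)^2) = 72/41
d^2q/dtau^2 = -(Gamma_qpp*(-7/4)^2 + 2*Gamma_qpq*(-7/4)*(7/4) + Gamma_qqq*(7/4)^2) = 258/41


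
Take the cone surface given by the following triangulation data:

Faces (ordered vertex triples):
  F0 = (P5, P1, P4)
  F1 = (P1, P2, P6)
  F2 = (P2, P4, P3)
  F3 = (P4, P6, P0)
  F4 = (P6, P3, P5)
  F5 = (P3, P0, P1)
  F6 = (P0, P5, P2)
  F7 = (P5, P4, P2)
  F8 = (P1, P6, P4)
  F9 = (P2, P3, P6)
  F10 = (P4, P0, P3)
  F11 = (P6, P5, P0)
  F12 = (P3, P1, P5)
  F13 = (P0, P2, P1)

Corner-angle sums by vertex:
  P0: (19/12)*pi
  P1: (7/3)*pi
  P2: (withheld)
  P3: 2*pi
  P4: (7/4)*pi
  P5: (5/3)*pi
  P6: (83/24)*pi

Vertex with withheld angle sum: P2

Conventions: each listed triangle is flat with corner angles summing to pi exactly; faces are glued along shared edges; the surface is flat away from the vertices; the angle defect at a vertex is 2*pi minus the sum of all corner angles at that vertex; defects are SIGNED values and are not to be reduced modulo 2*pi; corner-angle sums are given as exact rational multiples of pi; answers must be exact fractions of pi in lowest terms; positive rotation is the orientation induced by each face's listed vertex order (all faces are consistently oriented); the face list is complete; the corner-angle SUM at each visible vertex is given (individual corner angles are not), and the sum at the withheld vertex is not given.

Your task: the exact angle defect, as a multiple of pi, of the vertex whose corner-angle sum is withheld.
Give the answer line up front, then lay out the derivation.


Answer: defect(P2) = (19/24)*pi

V = 7, E = 21, F = 14; chi = V - E + F = 0
Gauss-Bonnet: total defect = 2*pi*chi = 0; visible defects sum to (-19/24)*pi


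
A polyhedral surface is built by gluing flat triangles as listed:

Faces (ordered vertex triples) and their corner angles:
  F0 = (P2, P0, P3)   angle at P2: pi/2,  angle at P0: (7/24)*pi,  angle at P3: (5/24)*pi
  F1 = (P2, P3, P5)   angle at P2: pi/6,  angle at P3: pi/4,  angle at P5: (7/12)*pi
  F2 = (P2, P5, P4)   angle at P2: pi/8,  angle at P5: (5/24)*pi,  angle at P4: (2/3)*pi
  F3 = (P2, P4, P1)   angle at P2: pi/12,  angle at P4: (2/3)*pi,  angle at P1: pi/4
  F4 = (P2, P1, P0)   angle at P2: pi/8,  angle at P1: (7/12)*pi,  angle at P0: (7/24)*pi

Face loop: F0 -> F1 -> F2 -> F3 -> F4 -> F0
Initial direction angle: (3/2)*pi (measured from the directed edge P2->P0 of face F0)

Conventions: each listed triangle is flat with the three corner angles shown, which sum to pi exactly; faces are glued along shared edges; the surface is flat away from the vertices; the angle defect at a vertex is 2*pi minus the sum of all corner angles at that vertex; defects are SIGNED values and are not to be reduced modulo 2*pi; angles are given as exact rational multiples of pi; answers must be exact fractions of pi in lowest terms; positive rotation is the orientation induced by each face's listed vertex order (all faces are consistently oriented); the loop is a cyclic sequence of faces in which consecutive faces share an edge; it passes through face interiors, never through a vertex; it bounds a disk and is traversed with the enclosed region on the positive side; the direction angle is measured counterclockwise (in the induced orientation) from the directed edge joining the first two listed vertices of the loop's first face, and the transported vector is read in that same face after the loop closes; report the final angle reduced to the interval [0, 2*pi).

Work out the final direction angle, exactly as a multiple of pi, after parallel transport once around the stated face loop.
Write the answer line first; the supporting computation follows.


Answer: final direction angle = pi/2

enclosed vertex P2: corner angles sum to pi, defect = 2*pi - pi = pi
the rotation equals the total enclosed defect, so the final angle is initial + defects (mod 2*pi)
final angle = (3/2)*pi + pi = pi/2 (mod 2*pi)


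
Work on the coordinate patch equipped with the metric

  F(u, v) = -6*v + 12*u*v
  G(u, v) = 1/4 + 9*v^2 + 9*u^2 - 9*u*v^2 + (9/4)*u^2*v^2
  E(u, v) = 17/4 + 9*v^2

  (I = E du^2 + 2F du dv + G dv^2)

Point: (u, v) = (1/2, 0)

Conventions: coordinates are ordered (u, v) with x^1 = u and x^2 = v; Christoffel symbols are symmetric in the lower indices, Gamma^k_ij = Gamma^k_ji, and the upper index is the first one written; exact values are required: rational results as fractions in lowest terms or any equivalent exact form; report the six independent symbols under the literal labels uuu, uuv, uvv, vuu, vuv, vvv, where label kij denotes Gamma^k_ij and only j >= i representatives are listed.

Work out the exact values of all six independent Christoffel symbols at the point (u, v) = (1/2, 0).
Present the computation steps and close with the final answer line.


E = 17/4, F = 0, G = 5/2 at the point
E_u = 0, E_v = 0, F_u = 0, F_v = 0, G_u = 9, G_v = 0
EG - F^2 = 85/8;  g^inv = (8/85) * [[5/2, 0], [0, 17/4]]
first-kind symbols [ij,l] = (1/2)(d_i g_jl + d_j g_il - d_l g_ij): [uu,u] = E_u/2 = 0, [uu,v] = F_u - E_v/2 = 0, [uv,u] = E_v/2 = 0, [uv,v] = G_u/2 = 9/2, [vv,u] = F_v - G_u/2 = -9/2, [vv,v] = G_v/2 = 0
Gamma^u_ij = (G*[ij,u] - F*[ij,v])/(EG - F^2), Gamma^v_ij = (E*[ij,v] - F*[ij,u])/(EG - F^2)

Answer: Gamma_uuu = 0, Gamma_uuv = 0, Gamma_uvv = -18/17, Gamma_vuu = 0, Gamma_vuv = 9/5, Gamma_vvv = 0


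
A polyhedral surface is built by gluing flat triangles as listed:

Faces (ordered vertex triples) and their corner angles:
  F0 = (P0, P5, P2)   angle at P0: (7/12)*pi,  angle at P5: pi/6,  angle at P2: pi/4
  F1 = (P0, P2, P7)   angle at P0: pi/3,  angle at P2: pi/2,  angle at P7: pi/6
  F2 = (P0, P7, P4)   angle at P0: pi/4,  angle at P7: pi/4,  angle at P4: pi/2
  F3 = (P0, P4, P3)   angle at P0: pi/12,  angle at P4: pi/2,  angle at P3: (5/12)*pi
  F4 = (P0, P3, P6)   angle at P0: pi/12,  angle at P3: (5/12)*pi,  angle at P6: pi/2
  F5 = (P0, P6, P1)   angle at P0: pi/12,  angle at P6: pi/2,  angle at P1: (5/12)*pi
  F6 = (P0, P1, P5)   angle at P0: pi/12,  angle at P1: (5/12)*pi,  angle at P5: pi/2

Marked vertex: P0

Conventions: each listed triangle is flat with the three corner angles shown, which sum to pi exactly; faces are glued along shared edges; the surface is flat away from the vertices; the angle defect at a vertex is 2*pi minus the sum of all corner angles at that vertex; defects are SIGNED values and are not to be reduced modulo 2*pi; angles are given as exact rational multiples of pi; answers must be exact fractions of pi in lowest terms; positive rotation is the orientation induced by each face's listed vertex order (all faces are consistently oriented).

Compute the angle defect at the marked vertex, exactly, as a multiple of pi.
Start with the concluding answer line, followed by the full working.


Answer: defect(P0) = pi/2

Sum of corner angles at P0: (3/2)*pi
defect = 2*pi - (3/2)*pi


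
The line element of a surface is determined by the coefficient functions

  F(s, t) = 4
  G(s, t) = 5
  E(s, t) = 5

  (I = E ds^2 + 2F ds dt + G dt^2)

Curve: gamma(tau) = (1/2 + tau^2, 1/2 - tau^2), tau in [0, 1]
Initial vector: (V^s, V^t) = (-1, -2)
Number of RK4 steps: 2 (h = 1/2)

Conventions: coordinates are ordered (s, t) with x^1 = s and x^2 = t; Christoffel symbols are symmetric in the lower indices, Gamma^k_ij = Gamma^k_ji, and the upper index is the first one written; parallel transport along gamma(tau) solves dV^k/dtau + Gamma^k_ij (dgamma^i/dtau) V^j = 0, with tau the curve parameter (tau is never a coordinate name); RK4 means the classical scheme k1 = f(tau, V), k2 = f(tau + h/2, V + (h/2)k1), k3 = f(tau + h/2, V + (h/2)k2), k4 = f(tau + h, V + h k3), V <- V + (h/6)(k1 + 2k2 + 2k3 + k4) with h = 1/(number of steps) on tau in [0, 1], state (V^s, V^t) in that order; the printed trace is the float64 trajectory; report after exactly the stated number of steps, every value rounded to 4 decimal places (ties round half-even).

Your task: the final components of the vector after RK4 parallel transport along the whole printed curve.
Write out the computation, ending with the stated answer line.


gamma'(tau) = (2*tau, -2*tau); f(tau, V)^k = -Gamma^k_ij(gamma(tau)) gamma'^i(tau) V^j; h = 1/2; intermediate values shown to 6 dp
curve data and Christoffel symbols at the stage parameters:
  tau = 0.000000: gamma = (0.500000, 0.500000), gamma' = (0.000000, 0.000000); Gamma_sss = 0.000000, Gamma_sst = 0.000000, Gamma_stt = 0.000000, Gamma_tss = 0.000000, Gamma_tst = 0.000000, Gamma_ttt = 0.000000
  tau = 0.250000: gamma = (0.562500, 0.437500), gamma' = (0.500000, -0.500000); Gamma_sss = 0.000000, Gamma_sst = 0.000000, Gamma_stt = 0.000000, Gamma_tss = 0.000000, Gamma_tst = 0.000000, Gamma_ttt = 0.000000
  tau = 0.500000: gamma = (0.750000, 0.250000), gamma' = (1.000000, -1.000000); Gamma_sss = 0.000000, Gamma_sst = 0.000000, Gamma_stt = 0.000000, Gamma_tss = 0.000000, Gamma_tst = 0.000000, Gamma_ttt = 0.000000
  tau = 0.750000: gamma = (1.062500, -0.062500), gamma' = (1.500000, -1.500000); Gamma_sss = 0.000000, Gamma_sst = 0.000000, Gamma_stt = 0.000000, Gamma_tss = 0.000000, Gamma_tst = 0.000000, Gamma_ttt = 0.000000
  tau = 1.000000: gamma = (1.500000, -0.500000), gamma' = (2.000000, -2.000000); Gamma_sss = 0.000000, Gamma_sst = 0.000000, Gamma_stt = 0.000000, Gamma_tss = 0.000000, Gamma_tst = 0.000000, Gamma_ttt = 0.000000
step 0: V^s = -1.0000, V^t = -2.0000
step 1: k1 = (0.000000, 0.000000), k2 = (0.000000, 0.000000), k3 = (0.000000, 0.000000), k4 = (0.000000, 0.000000); V <- V + (h/6)(k1 + 2k2 + 2k3 + k4): V^s = -1.0000, V^t = -2.0000
step 2: k1 = (0.000000, 0.000000), k2 = (0.000000, 0.000000), k3 = (0.000000, 0.000000), k4 = (0.000000, 0.000000); V <- V + (h/6)(k1 + 2k2 + 2k3 + k4): V^s = -1.0000, V^t = -2.0000

Answer: V^s = -1.0000, V^t = -2.0000


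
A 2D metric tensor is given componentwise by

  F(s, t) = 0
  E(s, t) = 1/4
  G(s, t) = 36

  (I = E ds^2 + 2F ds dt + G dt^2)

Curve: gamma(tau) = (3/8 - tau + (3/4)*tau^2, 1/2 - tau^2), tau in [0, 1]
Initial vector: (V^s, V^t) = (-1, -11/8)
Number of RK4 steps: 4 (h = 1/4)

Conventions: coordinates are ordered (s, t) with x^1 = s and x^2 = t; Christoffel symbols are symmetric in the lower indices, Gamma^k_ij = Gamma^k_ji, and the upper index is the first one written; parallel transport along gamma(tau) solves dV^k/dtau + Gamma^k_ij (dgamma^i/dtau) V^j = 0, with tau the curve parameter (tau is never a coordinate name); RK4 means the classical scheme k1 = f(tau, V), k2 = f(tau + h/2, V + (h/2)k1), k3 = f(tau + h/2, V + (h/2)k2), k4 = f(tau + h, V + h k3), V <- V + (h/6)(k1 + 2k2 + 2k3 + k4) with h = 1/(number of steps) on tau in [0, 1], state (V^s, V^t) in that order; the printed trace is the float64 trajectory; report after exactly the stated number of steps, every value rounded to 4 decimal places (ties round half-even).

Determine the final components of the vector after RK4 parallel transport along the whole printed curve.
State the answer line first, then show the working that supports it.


Answer: V^s = -1.0000, V^t = -1.3750

gamma'(tau) = (-1 + (3/2)*tau, -2*tau); f(tau, V)^k = -Gamma^k_ij(gamma(tau)) gamma'^i(tau) V^j; h = 1/4; intermediate values shown to 6 dp
curve data and Christoffel symbols at the stage parameters:
  tau = 0.000000: gamma = (0.375000, 0.500000), gamma' = (-1.000000, 0.000000); Gamma_sss = 0.000000, Gamma_sst = 0.000000, Gamma_stt = 0.000000, Gamma_tss = 0.000000, Gamma_tst = 0.000000, Gamma_ttt = 0.000000
  tau = 0.125000: gamma = (0.261719, 0.484375), gamma' = (-0.812500, -0.250000); Gamma_sss = 0.000000, Gamma_sst = 0.000000, Gamma_stt = 0.000000, Gamma_tss = 0.000000, Gamma_tst = 0.000000, Gamma_ttt = 0.000000
  tau = 0.250000: gamma = (0.171875, 0.437500), gamma' = (-0.625000, -0.500000); Gamma_sss = 0.000000, Gamma_sst = 0.000000, Gamma_stt = 0.000000, Gamma_tss = 0.000000, Gamma_tst = 0.000000, Gamma_ttt = 0.000000
  tau = 0.375000: gamma = (0.105469, 0.359375), gamma' = (-0.437500, -0.750000); Gamma_sss = 0.000000, Gamma_sst = 0.000000, Gamma_stt = 0.000000, Gamma_tss = 0.000000, Gamma_tst = 0.000000, Gamma_ttt = 0.000000
  tau = 0.500000: gamma = (0.062500, 0.250000), gamma' = (-0.250000, -1.000000); Gamma_sss = 0.000000, Gamma_sst = 0.000000, Gamma_stt = 0.000000, Gamma_tss = 0.000000, Gamma_tst = 0.000000, Gamma_ttt = 0.000000
  tau = 0.625000: gamma = (0.042969, 0.109375), gamma' = (-0.062500, -1.250000); Gamma_sss = 0.000000, Gamma_sst = 0.000000, Gamma_stt = 0.000000, Gamma_tss = 0.000000, Gamma_tst = 0.000000, Gamma_ttt = 0.000000
  tau = 0.750000: gamma = (0.046875, -0.062500), gamma' = (0.125000, -1.500000); Gamma_sss = 0.000000, Gamma_sst = 0.000000, Gamma_stt = 0.000000, Gamma_tss = 0.000000, Gamma_tst = 0.000000, Gamma_ttt = 0.000000
  tau = 0.875000: gamma = (0.074219, -0.265625), gamma' = (0.312500, -1.750000); Gamma_sss = 0.000000, Gamma_sst = 0.000000, Gamma_stt = 0.000000, Gamma_tss = 0.000000, Gamma_tst = 0.000000, Gamma_ttt = 0.000000
  tau = 1.000000: gamma = (0.125000, -0.500000), gamma' = (0.500000, -2.000000); Gamma_sss = 0.000000, Gamma_sst = 0.000000, Gamma_stt = 0.000000, Gamma_tss = 0.000000, Gamma_tst = 0.000000, Gamma_ttt = 0.000000
step 0: V^s = -1.0000, V^t = -1.3750
step 1: k1 = (0.000000, 0.000000), k2 = (0.000000, 0.000000), k3 = (0.000000, 0.000000), k4 = (0.000000, 0.000000); V <- V + (h/6)(k1 + 2k2 + 2k3 + k4): V^s = -1.0000, V^t = -1.3750
step 2: k1 = (0.000000, 0.000000), k2 = (0.000000, 0.000000), k3 = (0.000000, 0.000000), k4 = (0.000000, 0.000000); V <- V + (h/6)(k1 + 2k2 + 2k3 + k4): V^s = -1.0000, V^t = -1.3750
step 3: k1 = (0.000000, 0.000000), k2 = (0.000000, 0.000000), k3 = (0.000000, 0.000000), k4 = (0.000000, 0.000000); V <- V + (h/6)(k1 + 2k2 + 2k3 + k4): V^s = -1.0000, V^t = -1.3750
step 4: k1 = (0.000000, 0.000000), k2 = (0.000000, 0.000000), k3 = (0.000000, 0.000000), k4 = (0.000000, 0.000000); V <- V + (h/6)(k1 + 2k2 + 2k3 + k4): V^s = -1.0000, V^t = -1.3750


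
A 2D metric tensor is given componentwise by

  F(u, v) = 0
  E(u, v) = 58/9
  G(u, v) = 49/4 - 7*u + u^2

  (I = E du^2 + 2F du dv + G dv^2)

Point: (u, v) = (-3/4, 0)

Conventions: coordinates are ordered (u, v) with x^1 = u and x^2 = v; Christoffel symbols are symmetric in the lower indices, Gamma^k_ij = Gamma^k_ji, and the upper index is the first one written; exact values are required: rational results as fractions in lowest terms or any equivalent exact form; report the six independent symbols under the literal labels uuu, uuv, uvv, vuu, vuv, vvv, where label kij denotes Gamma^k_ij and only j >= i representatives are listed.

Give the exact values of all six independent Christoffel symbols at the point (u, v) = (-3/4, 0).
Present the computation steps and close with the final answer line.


E = 58/9, F = 0, G = 289/16 at the point
E_u = 0, E_v = 0, F_u = 0, F_v = 0, G_u = -17/2, G_v = 0
EG - F^2 = 8381/72;  g^inv = (72/8381) * [[289/16, 0], [0, 58/9]]
first-kind symbols [ij,l] = (1/2)(d_i g_jl + d_j g_il - d_l g_ij): [uu,u] = E_u/2 = 0, [uu,v] = F_u - E_v/2 = 0, [uv,u] = E_v/2 = 0, [uv,v] = G_u/2 = -17/4, [vv,u] = F_v - G_u/2 = 17/4, [vv,v] = G_v/2 = 0
Gamma^u_ij = (G*[ij,u] - F*[ij,v])/(EG - F^2), Gamma^v_ij = (E*[ij,v] - F*[ij,u])/(EG - F^2)

Answer: Gamma_uuu = 0, Gamma_uuv = 0, Gamma_uvv = 153/232, Gamma_vuu = 0, Gamma_vuv = -4/17, Gamma_vvv = 0


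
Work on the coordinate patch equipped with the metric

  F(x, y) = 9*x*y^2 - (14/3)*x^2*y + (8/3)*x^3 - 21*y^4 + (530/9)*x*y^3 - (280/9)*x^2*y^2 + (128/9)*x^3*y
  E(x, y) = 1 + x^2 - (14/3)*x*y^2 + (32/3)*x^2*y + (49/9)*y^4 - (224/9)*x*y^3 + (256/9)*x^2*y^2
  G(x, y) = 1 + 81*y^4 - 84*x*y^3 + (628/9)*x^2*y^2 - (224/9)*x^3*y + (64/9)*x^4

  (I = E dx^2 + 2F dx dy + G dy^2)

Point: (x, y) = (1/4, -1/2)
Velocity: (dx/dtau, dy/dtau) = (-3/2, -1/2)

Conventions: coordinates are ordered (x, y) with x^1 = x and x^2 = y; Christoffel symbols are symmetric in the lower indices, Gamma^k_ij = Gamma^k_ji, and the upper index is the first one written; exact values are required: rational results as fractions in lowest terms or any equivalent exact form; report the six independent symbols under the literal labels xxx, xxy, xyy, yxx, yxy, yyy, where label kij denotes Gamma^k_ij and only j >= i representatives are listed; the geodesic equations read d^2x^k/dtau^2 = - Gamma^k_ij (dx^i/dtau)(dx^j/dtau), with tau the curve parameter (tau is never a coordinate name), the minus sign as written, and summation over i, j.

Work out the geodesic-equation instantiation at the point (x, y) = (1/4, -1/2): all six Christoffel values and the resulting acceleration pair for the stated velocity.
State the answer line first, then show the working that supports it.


Answer: Gamma_xxx = 5/33, Gamma_xxy = -1/3, Gamma_xyy = 61/66, Gamma_yxx = -5/11, Gamma_yxy = 1, Gamma_yyy = -61/22; accelerations (d^2x/dtau^2, d^2y/dtau^2) = (-19/264, 19/88)

E = 2, F = -3, G = 10 at the point
E_x = 10/3, E_y = -22/3, F_x = -26/3, F_y = 127/6, G_x = 22, G_y = -61
EG - F^2 = 11;  g^inv = (1/11) * [[10, 3], [3, 2]]
first-kind symbols [ij,l] = (1/2)(d_i g_jl + d_j g_il - d_l g_ij): [xx,x] = E_x/2 = 5/3, [xx,y] = F_x - E_y/2 = -5, [xy,x] = E_y/2 = -11/3, [xy,y] = G_x/2 = 11, [yy,x] = F_y - G_x/2 = 61/6, [yy,y] = G_y/2 = -61/2
Gamma^x_ij = (G*[ij,x] - F*[ij,y])/(EG - F^2), Gamma^y_ij = (E*[ij,y] - F*[ij,x])/(EG - F^2)
Gamma_xxx = 5/33, Gamma_xxy = -1/3, Gamma_xyy = 61/66, Gamma_yxx = -5/11, Gamma_yxy = 1, Gamma_yyy = -61/22
d^2x/dtau^2 = -(Gamma_xxx*(-3/2)^2 + 2*Gamma_xxy*(-3/2)*(-1/2) + Gamma_xyy*(-1/2)^2) = -19/264
d^2y/dtau^2 = -(Gamma_yxx*(-3/2)^2 + 2*Gamma_yxy*(-3/2)*(-1/2) + Gamma_yyy*(-1/2)^2) = 19/88


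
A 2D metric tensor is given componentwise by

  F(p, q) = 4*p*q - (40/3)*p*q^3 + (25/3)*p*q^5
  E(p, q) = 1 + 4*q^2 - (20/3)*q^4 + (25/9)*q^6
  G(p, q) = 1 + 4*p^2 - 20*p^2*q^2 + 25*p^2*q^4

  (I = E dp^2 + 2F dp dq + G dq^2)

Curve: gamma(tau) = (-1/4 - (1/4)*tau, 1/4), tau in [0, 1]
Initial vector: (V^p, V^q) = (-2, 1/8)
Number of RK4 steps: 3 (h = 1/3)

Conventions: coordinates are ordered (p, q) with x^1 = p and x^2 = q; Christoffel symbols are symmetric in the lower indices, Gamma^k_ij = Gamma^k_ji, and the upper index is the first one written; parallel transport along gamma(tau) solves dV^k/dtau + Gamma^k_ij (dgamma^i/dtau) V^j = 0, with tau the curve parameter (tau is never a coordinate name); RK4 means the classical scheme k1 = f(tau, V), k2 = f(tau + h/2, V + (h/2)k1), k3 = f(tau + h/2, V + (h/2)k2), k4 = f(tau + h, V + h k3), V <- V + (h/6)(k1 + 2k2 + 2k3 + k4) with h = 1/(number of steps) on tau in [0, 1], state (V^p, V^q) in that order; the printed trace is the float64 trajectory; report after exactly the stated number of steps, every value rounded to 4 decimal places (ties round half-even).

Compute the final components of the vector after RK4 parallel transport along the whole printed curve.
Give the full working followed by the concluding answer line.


gamma'(tau) = (-1/4, 0); f(tau, V)^k = -Gamma^k_ij(gamma(tau)) gamma'^i(tau) V^j; h = 1/3; intermediate values shown to 6 dp
curve data and Christoffel symbols at the stage parameters:
  tau = 0.000000: gamma = (-0.250000, 0.250000), gamma' = (-0.250000, 0.000000); Gamma_ppp = 0.000000, Gamma_ppq = 0.570224, Gamma_pqq = 0.211194, Gamma_qpp = 0.000000, Gamma_qpq = -0.507562, Gamma_qqq = -0.187986
  tau = 0.166667: gamma = (-0.291667, 0.250000), gamma' = (-0.250000, 0.000000); Gamma_ppp = 0.000000, Gamma_ppq = 0.545240, Gamma_pqq = 0.235598, Gamma_qpp = 0.000000, Gamma_qpq = -0.566211, Gamma_qqq = -0.244659
  tau = 0.333333: gamma = (-0.333333, 0.250000), gamma' = (-0.250000, 0.000000); Gamma_ppp = 0.000000, Gamma_ppq = 0.519002, Gamma_pqq = 0.256297, Gamma_qpp = 0.000000, Gamma_qpq = -0.615959, Gamma_qqq = -0.304177
  tau = 0.500000: gamma = (-0.375000, 0.250000), gamma' = (-0.250000, 0.000000); Gamma_ppp = 0.000000, Gamma_ppq = 0.492161, Gamma_pqq = 0.273423, Gamma_qpp = 0.000000, Gamma_qpq = -0.657116, Gamma_qqq = -0.365064
  tau = 0.666667: gamma = (-0.416667, 0.250000), gamma' = (-0.250000, 0.000000); Gamma_ppp = 0.000000, Gamma_ppq = 0.465267, Gamma_pqq = 0.287202, Gamma_qpp = 0.000000, Gamma_qpq = -0.690232, Gamma_qqq = -0.426069
  tau = 0.833333: gamma = (-0.458333, 0.250000), gamma' = (-0.250000, 0.000000); Gamma_ppp = 0.000000, Gamma_ppq = 0.438768, Gamma_pqq = 0.297929, Gamma_qpp = 0.000000, Gamma_qpq = -0.716011, Gamma_qqq = -0.486181
  tau = 1.000000: gamma = (-0.500000, 0.250000), gamma' = (-0.250000, 0.000000); Gamma_ppp = 0.000000, Gamma_ppq = 0.413005, Gamma_pqq = 0.305929, Gamma_qpp = 0.000000, Gamma_qpq = -0.735239, Gamma_qqq = -0.544622
step 0: V^p = -2.0000, V^q = 0.1250
step 1: k1 = (0.017819, -0.015861), k2 = (0.016678, -0.017320), k3 = (0.016645, -0.017285), k4 = (0.015471, -0.018361); V <- V + (h/6)(k1 + 2k2 + 2k3 + k4): V^p = -1.9944, V^q = 0.1193
step 2: k1 = (0.015473, -0.018364), k2 = (0.014296, -0.019088), k3 = (0.014282, -0.019068), k4 = (0.013132, -0.019481); V <- V + (h/6)(k1 + 2k2 + 2k3 + k4): V^p = -1.9897, V^q = 0.1129
step 3: k1 = (0.013134, -0.019484), k2 = (0.012029, -0.019630), k3 = (0.012027, -0.019626), k4 = (0.010983, -0.019552); V <- V + (h/6)(k1 + 2k2 + 2k3 + k4): V^p = -1.9857, V^q = 0.1064

Answer: V^p = -1.9857, V^q = 0.1064


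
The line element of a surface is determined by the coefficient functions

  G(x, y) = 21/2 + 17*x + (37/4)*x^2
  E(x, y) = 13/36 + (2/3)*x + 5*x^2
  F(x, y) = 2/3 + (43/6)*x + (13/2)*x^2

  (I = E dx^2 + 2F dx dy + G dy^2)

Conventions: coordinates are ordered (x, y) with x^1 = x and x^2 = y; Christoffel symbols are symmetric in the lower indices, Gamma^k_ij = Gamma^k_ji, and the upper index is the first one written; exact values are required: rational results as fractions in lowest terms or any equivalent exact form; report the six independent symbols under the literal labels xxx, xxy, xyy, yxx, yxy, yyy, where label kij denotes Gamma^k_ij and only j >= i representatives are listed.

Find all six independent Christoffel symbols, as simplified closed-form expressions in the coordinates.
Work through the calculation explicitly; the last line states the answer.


E = 13/36 + (2/3)*x + 5*x^2; F = 2/3 + (43/6)*x + (13/2)*x^2; G = 21/2 + 17*x + (37/4)*x^2
Gamma^k_ij = (1/2) g^{kl} (d_i g_jl + d_j g_il - d_l g_ij), with g^inv = (1/(EG-F^2)) [[G, -F], [-F, E]]
first partials: E_x = 2/3 + 10*x, E_y = 0, F_x = 43/6 + 13*x, F_y = 0, G_x = 17 + (37/2)*x, G_y = 0
D = EG - F^2 = 241/72 + (43/12)*x + (343/48)*x^2 - 2*x^3 + 4*x^4
expanded: Gamma^x_xx = (G E_x - 2F F_x + F E_y)/(2D), Gamma^x_xy = (G E_y - F G_x)/(2D), Gamma^x_yy = (2G F_y - G G_x - F G_y)/(2D), Gamma^y_xx = (2E F_x - E E_y - F E_x)/(2D), Gamma^y_xy = (E G_x - F E_y)/(2D), Gamma^y_yy = (E G_y - 2F F_y + F G_x)/(2D); substitute and cancel common factors

Answer: Gamma_xxx = (-5508*x^3 - 7440*x^2 - 268*x - 184)/(576*x^4 - 288*x^3 + 1029*x^2 + 516*x + 482), Gamma_xxy = (-8658*x^3 - 17502*x^2 - 9660*x - 816)/(576*x^4 - 288*x^3 + 1029*x^2 + 516*x + 482), Gamma_xyy = (-12321*x^3 - 33966*x^2 - 34794*x - 12852)/(576*x^4 - 288*x^3 + 1029*x^2 + 516*x + 482), Gamma_yxx = (14040*x^3 + 2808*x^2 + 1620*x + 1022)/(1728*x^4 - 864*x^3 + 3087*x^2 + 1548*x + 1446), Gamma_yxy = (6660*x^3 + 7008*x^2 + 1297*x + 442)/(576*x^4 - 288*x^3 + 1029*x^2 + 516*x + 482), Gamma_yyy = (8658*x^3 + 17502*x^2 + 9660*x + 816)/(576*x^4 - 288*x^3 + 1029*x^2 + 516*x + 482)


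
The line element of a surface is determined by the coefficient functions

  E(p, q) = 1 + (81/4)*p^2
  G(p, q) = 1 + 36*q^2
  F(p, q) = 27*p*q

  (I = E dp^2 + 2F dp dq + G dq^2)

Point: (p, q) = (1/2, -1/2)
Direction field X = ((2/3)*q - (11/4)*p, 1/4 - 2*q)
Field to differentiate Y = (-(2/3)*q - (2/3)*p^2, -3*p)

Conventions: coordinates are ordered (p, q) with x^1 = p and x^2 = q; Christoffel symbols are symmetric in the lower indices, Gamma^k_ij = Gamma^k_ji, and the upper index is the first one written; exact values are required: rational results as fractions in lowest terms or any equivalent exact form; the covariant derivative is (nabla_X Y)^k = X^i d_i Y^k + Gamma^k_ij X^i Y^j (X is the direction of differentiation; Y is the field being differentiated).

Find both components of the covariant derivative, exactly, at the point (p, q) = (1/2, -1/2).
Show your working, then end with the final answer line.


E = 97/16, F = -27/4, G = 10 at the point
E_p = 81/4, E_q = 0, F_p = -27/2, F_q = 27/2, G_p = 0, G_q = -36
EG - F^2 = 241/16;  g^inv = (16/241) * [[10, 27/4], [27/4, 97/16]]
first-kind symbols [ij,l] = (1/2)(d_i g_jl + d_j g_il - d_l g_ij): [pp,p] = E_p/2 = 81/8, [pp,q] = F_p - E_q/2 = -27/2, [pq,p] = E_q/2 = 0, [pq,q] = G_p/2 = 0, [qq,p] = F_q - G_p/2 = 27/2, [qq,q] = G_q/2 = -18
Gamma^p_ij = (G*[ij,p] - F*[ij,q])/(EG - F^2), Gamma^q_ij = (E*[ij,q] - F*[ij,p])/(EG - F^2)
Gamma_ppp = 162/241, Gamma_ppq = 0, Gamma_pqq = 216/241, Gamma_qpp = -216/241, Gamma_qpq = 0, Gamma_qqq = -288/241
X = (-41/24, 5/4), Y = (1/6, -3/2) at the point

Answer: (nabla_X Y)^p = -27179/17352, (nabla_X Y)^q = 14693/1928


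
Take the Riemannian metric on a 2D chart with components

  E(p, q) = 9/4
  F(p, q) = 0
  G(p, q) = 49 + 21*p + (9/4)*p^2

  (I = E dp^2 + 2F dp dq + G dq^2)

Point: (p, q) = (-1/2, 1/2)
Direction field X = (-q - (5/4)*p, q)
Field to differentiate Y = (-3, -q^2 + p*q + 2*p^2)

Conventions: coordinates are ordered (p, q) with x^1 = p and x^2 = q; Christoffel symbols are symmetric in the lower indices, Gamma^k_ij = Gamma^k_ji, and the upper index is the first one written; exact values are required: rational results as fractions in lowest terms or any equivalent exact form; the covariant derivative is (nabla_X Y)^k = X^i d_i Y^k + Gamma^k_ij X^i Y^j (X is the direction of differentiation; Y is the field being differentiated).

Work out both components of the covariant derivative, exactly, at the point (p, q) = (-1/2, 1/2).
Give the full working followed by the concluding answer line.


E = 9/4, F = 0, G = 625/16 at the point
E_p = 0, E_q = 0, F_p = 0, F_q = 0, G_p = 75/4, G_q = 0
EG - F^2 = 5625/64;  g^inv = (64/5625) * [[625/16, 0], [0, 9/4]]
first-kind symbols [ij,l] = (1/2)(d_i g_jl + d_j g_il - d_l g_ij): [pp,p] = E_p/2 = 0, [pp,q] = F_p - E_q/2 = 0, [pq,p] = E_q/2 = 0, [pq,q] = G_p/2 = 75/8, [qq,p] = F_q - G_p/2 = -75/8, [qq,q] = G_q/2 = 0
Gamma^p_ij = (G*[ij,p] - F*[ij,q])/(EG - F^2), Gamma^q_ij = (E*[ij,q] - F*[ij,p])/(EG - F^2)
Gamma_ppp = 0, Gamma_ppq = 0, Gamma_pqq = -25/6, Gamma_qpp = 0, Gamma_qpq = 6/25, Gamma_qqq = 0
X = (1/8, 1/2), Y = (-3, 0) at the point

Answer: (nabla_X Y)^p = 0, (nabla_X Y)^q = -519/400


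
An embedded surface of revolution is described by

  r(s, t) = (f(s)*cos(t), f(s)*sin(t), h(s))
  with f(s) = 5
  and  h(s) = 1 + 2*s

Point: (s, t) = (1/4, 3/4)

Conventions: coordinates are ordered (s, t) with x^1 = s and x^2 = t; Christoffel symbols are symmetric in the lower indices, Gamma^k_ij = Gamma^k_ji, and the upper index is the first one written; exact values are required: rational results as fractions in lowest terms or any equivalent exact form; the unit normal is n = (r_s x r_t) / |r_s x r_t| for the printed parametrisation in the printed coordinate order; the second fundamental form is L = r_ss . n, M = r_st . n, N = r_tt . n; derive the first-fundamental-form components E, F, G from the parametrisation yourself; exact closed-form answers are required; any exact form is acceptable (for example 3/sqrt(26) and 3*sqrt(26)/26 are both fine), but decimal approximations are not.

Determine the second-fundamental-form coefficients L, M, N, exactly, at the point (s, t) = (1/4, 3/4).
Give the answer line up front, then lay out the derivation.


Answer: L = 0, M = 0, N = 5

f = 5, f' = 0, f'' = 0, h' = 2, h'' = 0
E = 4, F = 0, G = 25; answer radicand W^2 = 4
unnormalised second-form numerators: l = 0, m = 0, n = 10; L = l/sqrt(4), and similarly M = m/sqrt(W^2), N = n/sqrt(W^2)


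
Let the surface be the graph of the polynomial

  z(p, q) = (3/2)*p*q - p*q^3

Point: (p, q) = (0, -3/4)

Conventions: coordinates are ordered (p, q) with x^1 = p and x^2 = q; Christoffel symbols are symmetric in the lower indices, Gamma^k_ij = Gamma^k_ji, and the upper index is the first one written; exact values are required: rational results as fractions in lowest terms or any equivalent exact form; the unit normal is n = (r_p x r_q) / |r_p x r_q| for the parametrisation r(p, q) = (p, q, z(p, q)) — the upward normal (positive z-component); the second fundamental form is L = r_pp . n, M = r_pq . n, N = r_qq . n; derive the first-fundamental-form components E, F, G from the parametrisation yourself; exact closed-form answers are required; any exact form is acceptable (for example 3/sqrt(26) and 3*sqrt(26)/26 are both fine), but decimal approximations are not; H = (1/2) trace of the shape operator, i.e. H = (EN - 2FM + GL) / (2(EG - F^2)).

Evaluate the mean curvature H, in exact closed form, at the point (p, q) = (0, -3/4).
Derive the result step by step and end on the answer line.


z_p = -45/64, z_q = 0, z_pp = 0, z_pq = -3/16, z_qq = 0
E = 6121/4096, F = 0, G = 1; answer radicand W^2 = 6121/4096
unnormalised second-form numerators: l = 0, m = -3/16, n = 0; L = l/sqrt(6121/4096), and similarly M = m/sqrt(W^2), N = n/sqrt(W^2)
H = (E*n - 2*F*m + G*l) / (2*(EG - F^2)*sqrt(W^2)); E*n - 2*F*m + G*l = 0, EG - F^2 = 6121/4096, so H = (0)/sqrt(6121/4096)

Answer: H = 0


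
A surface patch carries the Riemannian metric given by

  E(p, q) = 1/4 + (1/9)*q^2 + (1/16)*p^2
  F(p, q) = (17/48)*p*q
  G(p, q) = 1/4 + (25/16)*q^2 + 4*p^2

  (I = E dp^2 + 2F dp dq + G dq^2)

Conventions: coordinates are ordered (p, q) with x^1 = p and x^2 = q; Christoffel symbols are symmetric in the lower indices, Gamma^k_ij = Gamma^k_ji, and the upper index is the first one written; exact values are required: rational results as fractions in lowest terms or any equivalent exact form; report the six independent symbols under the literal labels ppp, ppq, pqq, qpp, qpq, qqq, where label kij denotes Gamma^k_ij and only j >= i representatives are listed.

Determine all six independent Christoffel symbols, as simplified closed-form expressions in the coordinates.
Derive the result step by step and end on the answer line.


E = 1/4 + (1/9)*q^2 + (1/16)*p^2; F = (17/48)*p*q; G = 1/4 + (25/16)*q^2 + 4*p^2
Gamma^k_ij = (1/2) g^{kl} (d_i g_jl + d_j g_il - d_l g_ij), with g^inv = (1/(EG-F^2)) [[G, -F], [-F, E]]
first partials: E_p = (1/8)*p, E_q = (2/9)*q, F_p = (17/48)*q, F_q = (17/48)*p, G_p = 8*p, G_q = (25/8)*q
D = EG - F^2 = 1/16 + (241/576)*q^2 + (65/64)*p^2 + (25/144)*q^4 + (5/12)*p^2*q^2 + (1/4)*p^4
expanded: Gamma^p_pp = (G E_p - 2F F_p + F E_q)/(2D), Gamma^p_pq = (G E_q - F G_p)/(2D), Gamma^p_qq = (2G F_q - G G_p - F G_q)/(2D), Gamma^q_pp = (2E F_p - E E_q - F E_p)/(2D), Gamma^q_pq = (E G_p - F E_q)/(2D), Gamma^q_qq = (E G_q - 2F F_q + F G_p)/(2D); substitute and cancel common factors

Answer: Gamma_ppp = (432*p^3 + 20*p*q^2 + 27*p)/(432*p^4 + 720*p^2*q^2 + 1755*p^2 + 300*q^4 + 723*q^2 + 108), Gamma_ppq = (-560*p^2*q + 100*q^3 + 16*q)/(144*p^4 + 240*p^2*q^2 + 585*p^2 + 100*q^4 + 241*q^2 + 36), Gamma_pqq = (-8400*p^3 - 3600*p*q^2 - 525*p)/(144*p^4 + 240*p^2*q^2 + 585*p^2 + 100*q^4 + 241*q^2 + 36), Gamma_qpp = (-36*p^2*q + 140*q^3 + 315*q)/(1296*p^4 + 2160*p^2*q^2 + 5265*p^2 + 900*q^4 + 2169*q^2 + 324), Gamma_qpq = (432*p^3 + 700*p*q^2 + 1728*p)/(432*p^4 + 720*p^2*q^2 + 1755*p^2 + 300*q^4 + 723*q^2 + 108), Gamma_qqq = (800*p^2*q + 100*q^3 + 225*q)/(144*p^4 + 240*p^2*q^2 + 585*p^2 + 100*q^4 + 241*q^2 + 36)


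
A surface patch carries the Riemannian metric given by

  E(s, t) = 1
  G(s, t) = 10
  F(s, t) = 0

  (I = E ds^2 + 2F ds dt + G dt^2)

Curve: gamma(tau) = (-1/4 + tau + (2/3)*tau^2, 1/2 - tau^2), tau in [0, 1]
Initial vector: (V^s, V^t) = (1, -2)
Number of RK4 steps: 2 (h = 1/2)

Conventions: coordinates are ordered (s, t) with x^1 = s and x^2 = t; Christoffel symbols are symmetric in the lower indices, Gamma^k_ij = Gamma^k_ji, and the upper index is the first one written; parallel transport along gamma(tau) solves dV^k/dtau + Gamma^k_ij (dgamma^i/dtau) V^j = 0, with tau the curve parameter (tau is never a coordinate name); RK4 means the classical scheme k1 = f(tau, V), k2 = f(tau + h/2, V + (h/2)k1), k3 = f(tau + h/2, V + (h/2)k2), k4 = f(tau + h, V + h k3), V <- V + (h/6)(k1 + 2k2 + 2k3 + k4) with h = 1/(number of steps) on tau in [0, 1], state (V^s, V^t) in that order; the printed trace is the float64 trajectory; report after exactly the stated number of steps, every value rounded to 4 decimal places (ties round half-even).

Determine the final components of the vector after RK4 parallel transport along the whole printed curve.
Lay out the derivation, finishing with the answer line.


gamma'(tau) = (1 + (4/3)*tau, -2*tau); f(tau, V)^k = -Gamma^k_ij(gamma(tau)) gamma'^i(tau) V^j; h = 1/2; intermediate values shown to 6 dp
curve data and Christoffel symbols at the stage parameters:
  tau = 0.000000: gamma = (-0.250000, 0.500000), gamma' = (1.000000, 0.000000); Gamma_sss = 0.000000, Gamma_sst = 0.000000, Gamma_stt = 0.000000, Gamma_tss = 0.000000, Gamma_tst = 0.000000, Gamma_ttt = 0.000000
  tau = 0.250000: gamma = (0.041667, 0.437500), gamma' = (1.333333, -0.500000); Gamma_sss = 0.000000, Gamma_sst = 0.000000, Gamma_stt = 0.000000, Gamma_tss = 0.000000, Gamma_tst = 0.000000, Gamma_ttt = 0.000000
  tau = 0.500000: gamma = (0.416667, 0.250000), gamma' = (1.666667, -1.000000); Gamma_sss = 0.000000, Gamma_sst = 0.000000, Gamma_stt = 0.000000, Gamma_tss = 0.000000, Gamma_tst = 0.000000, Gamma_ttt = 0.000000
  tau = 0.750000: gamma = (0.875000, -0.062500), gamma' = (2.000000, -1.500000); Gamma_sss = 0.000000, Gamma_sst = 0.000000, Gamma_stt = 0.000000, Gamma_tss = 0.000000, Gamma_tst = 0.000000, Gamma_ttt = 0.000000
  tau = 1.000000: gamma = (1.416667, -0.500000), gamma' = (2.333333, -2.000000); Gamma_sss = 0.000000, Gamma_sst = 0.000000, Gamma_stt = 0.000000, Gamma_tss = 0.000000, Gamma_tst = 0.000000, Gamma_ttt = 0.000000
step 0: V^s = 1.0000, V^t = -2.0000
step 1: k1 = (0.000000, 0.000000), k2 = (0.000000, 0.000000), k3 = (0.000000, 0.000000), k4 = (0.000000, 0.000000); V <- V + (h/6)(k1 + 2k2 + 2k3 + k4): V^s = 1.0000, V^t = -2.0000
step 2: k1 = (0.000000, 0.000000), k2 = (0.000000, 0.000000), k3 = (0.000000, 0.000000), k4 = (0.000000, 0.000000); V <- V + (h/6)(k1 + 2k2 + 2k3 + k4): V^s = 1.0000, V^t = -2.0000

Answer: V^s = 1.0000, V^t = -2.0000


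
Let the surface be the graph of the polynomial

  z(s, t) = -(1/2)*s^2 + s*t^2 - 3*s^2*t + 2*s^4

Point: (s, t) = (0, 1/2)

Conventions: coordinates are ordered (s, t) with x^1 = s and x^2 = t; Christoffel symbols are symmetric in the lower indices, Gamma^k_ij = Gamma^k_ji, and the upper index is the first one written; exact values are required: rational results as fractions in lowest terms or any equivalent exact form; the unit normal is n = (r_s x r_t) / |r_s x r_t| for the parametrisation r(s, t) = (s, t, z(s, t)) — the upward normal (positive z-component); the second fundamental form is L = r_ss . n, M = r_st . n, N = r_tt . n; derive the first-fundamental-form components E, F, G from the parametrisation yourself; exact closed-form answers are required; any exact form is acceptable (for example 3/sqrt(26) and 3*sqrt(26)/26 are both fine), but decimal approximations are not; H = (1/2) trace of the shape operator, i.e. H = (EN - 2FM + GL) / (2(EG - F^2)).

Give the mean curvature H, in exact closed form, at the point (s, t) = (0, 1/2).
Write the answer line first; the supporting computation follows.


Answer: H = -128*sqrt(17)/289

z_s = 1/4, z_t = 0, z_ss = -4, z_st = 1, z_tt = 0
E = 17/16, F = 0, G = 1; answer radicand W^2 = 17/16
unnormalised second-form numerators: l = -4, m = 1, n = 0; L = l/sqrt(17/16), and similarly M = m/sqrt(W^2), N = n/sqrt(W^2)
H = (E*n - 2*F*m + G*l) / (2*(EG - F^2)*sqrt(W^2)); E*n - 2*F*m + G*l = -4, EG - F^2 = 17/16, so H = (-32/17)/sqrt(17/16)


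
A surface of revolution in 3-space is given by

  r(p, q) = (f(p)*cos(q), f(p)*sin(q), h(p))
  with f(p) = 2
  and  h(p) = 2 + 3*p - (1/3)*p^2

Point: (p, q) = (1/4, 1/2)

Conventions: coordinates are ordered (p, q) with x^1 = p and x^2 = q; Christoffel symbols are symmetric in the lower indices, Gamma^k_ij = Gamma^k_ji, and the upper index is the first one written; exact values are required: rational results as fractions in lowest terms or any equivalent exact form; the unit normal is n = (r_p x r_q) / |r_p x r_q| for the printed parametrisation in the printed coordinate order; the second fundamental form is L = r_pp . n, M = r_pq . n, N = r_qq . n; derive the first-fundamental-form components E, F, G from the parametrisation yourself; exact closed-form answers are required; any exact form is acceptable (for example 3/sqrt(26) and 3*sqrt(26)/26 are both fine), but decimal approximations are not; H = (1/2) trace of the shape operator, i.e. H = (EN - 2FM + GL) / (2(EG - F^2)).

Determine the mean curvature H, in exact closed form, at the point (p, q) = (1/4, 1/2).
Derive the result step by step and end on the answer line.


f = 2, f' = 0, f'' = 0, h' = 17/6, h'' = -2/3
E = 289/36, F = 0, G = 4; answer radicand W^2 = 289/36
unnormalised second-form numerators: l = 0, m = 0, n = 17/3; L = l/sqrt(289/36), and similarly M = m/sqrt(W^2), N = n/sqrt(W^2)
H = (E*n - 2*F*m + G*l) / (2*(EG - F^2)*sqrt(W^2)); E*n - 2*F*m + G*l = 4913/108, EG - F^2 = 289/9, so H = (17/24)/sqrt(289/36)

Answer: H = 1/4
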